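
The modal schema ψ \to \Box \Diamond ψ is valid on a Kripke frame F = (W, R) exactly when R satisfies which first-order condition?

symmetry

This schema is the B axiom.
It corresponds to symmetry: \forall x \forall y (Rxy \to Ryx).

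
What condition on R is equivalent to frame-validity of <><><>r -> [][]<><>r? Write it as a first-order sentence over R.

This is a Sahlqvist (Geach-type) schema ◇^3□^0r → □^2◇^2r.
First-order correspondent: forall x forall y forall z ((x R^3 y & x R^2 z) -> exists w (y = w & z R^2 w)).

forall x forall y forall z ((x R^3 y & x R^2 z) -> exists w (y = w & z R^2 w))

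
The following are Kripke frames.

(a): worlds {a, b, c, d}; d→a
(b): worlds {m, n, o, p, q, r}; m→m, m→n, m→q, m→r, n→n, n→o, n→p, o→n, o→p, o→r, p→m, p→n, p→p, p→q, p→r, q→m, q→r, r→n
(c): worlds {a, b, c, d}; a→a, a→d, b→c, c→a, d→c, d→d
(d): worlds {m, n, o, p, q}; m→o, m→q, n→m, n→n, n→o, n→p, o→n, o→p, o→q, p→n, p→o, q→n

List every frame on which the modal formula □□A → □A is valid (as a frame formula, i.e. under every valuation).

Frame correspondent (Sahlqvist): ∀x ∀y (Rxy → ∃z (Rxz ∧ Rzy)) — i.e. density.
(a): fails — Rda but no z with Rdz and Rza.
(b): satisfies the condition.
(c): fails — Rbc but no z with Rbz and Rzc.
(d): fails — Rmo but no z with Rmz and Rzo.
Valid on: (b).

(b)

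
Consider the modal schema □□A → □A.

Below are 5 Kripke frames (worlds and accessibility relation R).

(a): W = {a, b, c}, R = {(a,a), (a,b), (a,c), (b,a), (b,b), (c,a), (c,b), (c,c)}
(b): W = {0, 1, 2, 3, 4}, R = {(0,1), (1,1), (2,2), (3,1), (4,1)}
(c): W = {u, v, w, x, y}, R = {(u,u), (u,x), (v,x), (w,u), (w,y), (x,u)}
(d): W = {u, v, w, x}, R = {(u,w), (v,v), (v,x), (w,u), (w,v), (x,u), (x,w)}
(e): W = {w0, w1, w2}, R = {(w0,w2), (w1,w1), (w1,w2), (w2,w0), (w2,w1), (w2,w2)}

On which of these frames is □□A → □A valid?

(a), (b), (e)

This is the axiom for density; its first-order frame correspondent is ∀x ∀y (Rxy → ∃z (Rxz ∧ Rzy)).
(a): satisfies the condition.
(b): satisfies the condition.
(c): fails — Rvx but no z with Rvz and Rzx.
(d): fails — Rwu but no z with Rwz and Rzu.
(e): satisfies the condition.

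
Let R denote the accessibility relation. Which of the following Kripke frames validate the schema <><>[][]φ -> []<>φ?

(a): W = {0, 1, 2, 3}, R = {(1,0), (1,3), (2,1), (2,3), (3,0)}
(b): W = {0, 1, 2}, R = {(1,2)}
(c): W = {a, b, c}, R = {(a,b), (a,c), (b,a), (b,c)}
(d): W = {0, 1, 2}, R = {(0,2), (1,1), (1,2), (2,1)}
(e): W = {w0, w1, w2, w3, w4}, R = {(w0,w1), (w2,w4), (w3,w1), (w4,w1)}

(b), (d)

The schema corresponds to a generalized confluence (Geach) condition: forall x forall y forall z ((x R^2 y & xRz) -> exists w (y R^2 w & zRw)).
(a): fails — 1R²0, 1R0 but no w with 0R²w and 0Rw.
(b): holds.
(c): fails — aR²a, aRc but no w with aR²w and cRw.
(d): holds.
(e): fails — w2R²w1, w2Rw4 but no w with w1R²w and w4Rw.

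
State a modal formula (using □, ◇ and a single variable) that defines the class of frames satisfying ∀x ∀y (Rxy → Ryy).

This is shift-reflexivity; the standard corresponding axiom is T□: □(□q → q).
Suppose □(□q→q) is valid. Take Rxy and set V(q)={w : Ryw}. Then at y, □q holds; since □(□q→q) at x, □q→q at y, so q at y, i.e. Ryy.

□(□q → q)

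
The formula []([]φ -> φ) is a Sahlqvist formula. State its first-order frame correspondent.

Suppose □(□φ→φ) is valid. Take Rxy and set V(φ)={w : Ryw}. Then at y, □φ holds; since □(□φ→φ) at x, □φ→φ at y, so φ at y, i.e. Ryy.
The converse is a direct semantic check.
So the correspondent is shift-reflexivity.

shift-reflexivity: forall x forall y (Rxy -> Ryy)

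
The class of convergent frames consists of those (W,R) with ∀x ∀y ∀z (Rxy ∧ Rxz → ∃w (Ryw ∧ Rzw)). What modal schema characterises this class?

◇□ψ → □◇ψ

This is convergence; the standard corresponding axiom is .2: ◇□ψ → □◇ψ.
Suppose ◇□ψ→□◇ψ is valid. Take Rxy, Rxz and set V(ψ)={w : Ryw}. Then □ψ at y so ◇□ψ at x, so □◇ψ at x, so ◇ψ at z, giving w with Rzw and Ryw.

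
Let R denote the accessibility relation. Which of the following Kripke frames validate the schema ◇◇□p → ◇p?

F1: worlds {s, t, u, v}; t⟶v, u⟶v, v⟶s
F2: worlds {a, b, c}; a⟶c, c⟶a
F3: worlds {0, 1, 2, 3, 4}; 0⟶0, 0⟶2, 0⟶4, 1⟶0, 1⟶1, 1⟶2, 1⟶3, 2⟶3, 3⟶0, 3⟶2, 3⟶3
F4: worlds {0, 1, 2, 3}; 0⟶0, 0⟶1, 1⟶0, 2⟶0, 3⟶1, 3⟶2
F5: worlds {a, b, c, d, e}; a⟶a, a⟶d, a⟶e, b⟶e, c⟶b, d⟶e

F2, F4

This is the axiom for a generalized confluence (Geach) condition; its first-order frame correspondent is ∀x ∀y (xR²y → ∃w (yRw ∧ xRw)).
F1: fails — tR²s but no w with sRw and tRw.
F2: ✓.
F3: fails — 0R²2 but no w with 2Rw and 0Rw.
F4: ✓.
F5: fails — aR²e but no w with eRw and aRw.
Valid on: F2, F4.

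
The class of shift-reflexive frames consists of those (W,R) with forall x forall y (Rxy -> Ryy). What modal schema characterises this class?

□(□q → q)

This is shift-reflexivity; the standard corresponding axiom is T□: □(□q → q).
Suppose □(□q→q) is valid. Take Rxy and set V(q)={w : Ryw}. Then at y, □q holds; since □(□q→q) at x, □q→q at y, so q at y, i.e. Ryy.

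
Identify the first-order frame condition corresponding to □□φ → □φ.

Suppose □□φ→□φ is valid. Take Rxy and set V(φ)={w : xR²w}. Then □□φ at x, so □φ at x, so φ at y, i.e. ∃z(Rxz∧Rzy).
Conversely, on a frame with density the schema holds at every world under every valuation.
Frame condition: ∀x ∀y (Rxy → ∃z (Rxz ∧ Rzy)).

Density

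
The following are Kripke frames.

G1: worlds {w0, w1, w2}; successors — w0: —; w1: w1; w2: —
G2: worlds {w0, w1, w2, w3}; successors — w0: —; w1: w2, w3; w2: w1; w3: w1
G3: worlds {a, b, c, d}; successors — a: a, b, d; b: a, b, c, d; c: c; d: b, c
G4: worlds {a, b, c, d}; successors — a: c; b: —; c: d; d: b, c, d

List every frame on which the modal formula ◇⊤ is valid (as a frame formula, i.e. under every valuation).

The schema corresponds to seriality: ∀x ∃y Rxy.
G1: fails — world w0 has no successor.
G2: fails — world w0 has no successor.
G3: holds.
G4: fails — world b has no successor.
Valid on: G3.

G3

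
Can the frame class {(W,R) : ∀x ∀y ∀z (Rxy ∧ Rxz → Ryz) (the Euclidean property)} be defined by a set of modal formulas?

Definable; ◇p → □◇p defines it

Yes: it is the Euclidean property, defined by the 5 schema ◇p → □◇p.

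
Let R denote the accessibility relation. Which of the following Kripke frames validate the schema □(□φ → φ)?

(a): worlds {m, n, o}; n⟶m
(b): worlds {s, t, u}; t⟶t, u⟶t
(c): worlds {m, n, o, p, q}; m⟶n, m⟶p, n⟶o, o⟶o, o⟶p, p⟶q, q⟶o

(b)

Frame correspondent (Sahlqvist): ∀x ∀y (Rxy → Ryy) — i.e. shift-reflexivity.
(a): fails — Rnm but not Rmm.
(b): condition met.
(c): fails — Rop but not Rpp.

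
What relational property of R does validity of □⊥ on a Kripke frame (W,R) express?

□⊥ is valid iff no world has any successor (otherwise □⊥ fails at any world with one).
The converse is a direct semantic check.
Frame condition: ∀x ∀y ¬Rxy.

emptiness of R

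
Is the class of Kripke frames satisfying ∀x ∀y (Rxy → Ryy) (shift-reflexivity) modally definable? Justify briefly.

The condition is shift-reflexivity. A defining modal formula is □(□p → p).

Definable; □(□p → p) defines it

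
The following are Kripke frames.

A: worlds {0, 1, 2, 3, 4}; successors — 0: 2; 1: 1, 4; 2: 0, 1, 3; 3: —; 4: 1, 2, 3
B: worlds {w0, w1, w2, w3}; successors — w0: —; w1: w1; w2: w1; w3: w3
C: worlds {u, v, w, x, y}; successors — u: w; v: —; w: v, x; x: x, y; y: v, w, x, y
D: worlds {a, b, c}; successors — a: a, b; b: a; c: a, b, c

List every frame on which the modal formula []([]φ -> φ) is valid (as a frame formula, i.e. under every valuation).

This is the axiom for shift-reflexivity; its first-order frame correspondent is forall x forall y (Rxy -> Ryy).
A: fails — R02 but not R22.
B: condition met.
C: fails — Ruw but not Rww.
D: fails — Rab but not Rbb.

B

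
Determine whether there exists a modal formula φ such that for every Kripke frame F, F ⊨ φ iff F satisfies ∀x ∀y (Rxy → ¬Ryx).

Not modally definable

If a class were modally definable it would be closed under surjective bounded morphisms (Goldblatt–Thomason).
The 3-cycle (worlds w0,w1,w2 with w0→w1→w2→w0) is asymmetric. Mapping every world to a single reflexive point • is a surjective bounded morphism, and the reflexive point is not asymmetric (R•• but asymmetry requires ¬R••).
So the class is not modally definable.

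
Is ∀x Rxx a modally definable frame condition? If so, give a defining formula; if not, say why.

Definable; □q → q defines it

Yes: it is reflexivity, defined by the T schema □q → q.
Suppose □q→q is valid. At any x set V(q)={w : Rxw}. Then □q holds at x, so q holds at x, i.e. Rxx.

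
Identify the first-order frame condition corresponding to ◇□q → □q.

the Euclidean property

This schema is equivalent to the 5 axiom ◇q → □◇q.
Its frame correspondent is the Euclidean property — ∀x ∀y ∀z (Rxy ∧ Rxz → Ryz).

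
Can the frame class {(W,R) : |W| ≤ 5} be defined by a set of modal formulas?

Modal frame validity is preserved under disjoint unions.
Any modal formula valid on each of 6 disjoint one-world frames is valid on their disjoint union (validity is preserved under disjoint unions). Each one-world frame has |W|=1≤5, but the union has |W|=6.
So no modal formula (or set of formulas) defines exactly the |W|≤5 frames.

Not definable by any modal formula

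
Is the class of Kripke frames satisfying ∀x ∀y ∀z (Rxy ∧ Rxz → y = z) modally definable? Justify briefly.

Definable; ◇p → □p defines it

This is a Sahlqvist condition; the CD axiom ◇p → □p defines it.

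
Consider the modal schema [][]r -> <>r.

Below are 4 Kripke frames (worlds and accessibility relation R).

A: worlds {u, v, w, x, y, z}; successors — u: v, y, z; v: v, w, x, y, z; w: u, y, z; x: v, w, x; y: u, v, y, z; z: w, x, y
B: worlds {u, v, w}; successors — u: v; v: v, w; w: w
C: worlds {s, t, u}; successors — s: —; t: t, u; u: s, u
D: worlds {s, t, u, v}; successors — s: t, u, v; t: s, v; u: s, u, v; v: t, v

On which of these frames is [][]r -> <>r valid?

A, B, D

This is the axiom for a generalized confluence (Geach) condition; its first-order frame correspondent is forall x exists w (x R^2 w & xRw).
A: satisfies the condition.
B: satisfies the condition.
C: fails — at s but no w with sR²w and sRw.
D: satisfies the condition.
Valid on: A, B, D.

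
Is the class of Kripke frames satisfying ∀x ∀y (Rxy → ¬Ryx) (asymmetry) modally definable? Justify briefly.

Modal frame validity is preserved under surjective bounded morphisms.
The 5-cycle (worlds w0,w1,w2,w3,w4 with w0→w1→w2→w3→w4→w0) is asymmetric. Mapping every world to a single reflexive point • is a surjective bounded morphism, and the reflexive point is not asymmetric (R•• but asymmetry requires ¬R••).
So no modal formula (or set of formulas) defines exactly the asymmetric frames.

Not modally definable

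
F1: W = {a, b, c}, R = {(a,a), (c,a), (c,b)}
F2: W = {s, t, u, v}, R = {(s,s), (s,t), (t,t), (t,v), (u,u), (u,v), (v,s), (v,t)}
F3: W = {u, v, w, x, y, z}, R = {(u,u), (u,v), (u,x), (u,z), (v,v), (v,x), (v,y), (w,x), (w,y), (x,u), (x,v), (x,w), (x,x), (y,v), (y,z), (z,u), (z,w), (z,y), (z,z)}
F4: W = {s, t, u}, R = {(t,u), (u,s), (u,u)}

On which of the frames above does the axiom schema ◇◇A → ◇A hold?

F1

This is the axiom for transitivity; its first-order frame correspondent is ∀x ∀y ∀z (Rxy ∧ Ryz → Rxz).
F1: satisfies the condition.
F2: fails — Ruv and Rvt but not Rut.
F3: fails — Ruv and Rvy but not Ruy.
F4: fails — Rtu and Rus but not Rts.
Valid on: F1.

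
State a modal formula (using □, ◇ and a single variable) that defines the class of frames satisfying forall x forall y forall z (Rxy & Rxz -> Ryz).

This is the Euclidean property; the standard corresponding axiom is 5: ◇ψ → □◇ψ.
Suppose ◇ψ→□◇ψ is valid. Take Rxy, Rxz and set V(ψ)={y}. Then ◇ψ at x, so □◇ψ at x, so ◇ψ at z, so some w with Rzw has ψ; w=y, i.e. Rzy. By symmetry of the argument, Ryz.

◇ψ → □◇ψ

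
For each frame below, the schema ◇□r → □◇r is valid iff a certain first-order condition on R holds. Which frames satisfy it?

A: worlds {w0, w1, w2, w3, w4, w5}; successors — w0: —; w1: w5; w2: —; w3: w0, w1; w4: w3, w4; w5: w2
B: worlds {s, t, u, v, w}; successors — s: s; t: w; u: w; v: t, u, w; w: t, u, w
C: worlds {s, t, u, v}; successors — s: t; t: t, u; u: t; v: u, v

B

Frame correspondent (Sahlqvist): ∀x ∀y ∀z (Rxy ∧ Rxz → ∃w (Ryw ∧ Rzw)) — i.e. convergence.
A: fails — Rw3w1 and Rw3w0 but w1 and w0 have no common successor.
B: ✓.
C: fails — Rvv and Rvu but v and u have no common successor.
Valid on: B.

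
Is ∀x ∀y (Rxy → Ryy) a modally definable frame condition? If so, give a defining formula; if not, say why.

The condition is shift-reflexivity. A defining modal formula is □(□q → q).

Definable; □(□q → q) defines it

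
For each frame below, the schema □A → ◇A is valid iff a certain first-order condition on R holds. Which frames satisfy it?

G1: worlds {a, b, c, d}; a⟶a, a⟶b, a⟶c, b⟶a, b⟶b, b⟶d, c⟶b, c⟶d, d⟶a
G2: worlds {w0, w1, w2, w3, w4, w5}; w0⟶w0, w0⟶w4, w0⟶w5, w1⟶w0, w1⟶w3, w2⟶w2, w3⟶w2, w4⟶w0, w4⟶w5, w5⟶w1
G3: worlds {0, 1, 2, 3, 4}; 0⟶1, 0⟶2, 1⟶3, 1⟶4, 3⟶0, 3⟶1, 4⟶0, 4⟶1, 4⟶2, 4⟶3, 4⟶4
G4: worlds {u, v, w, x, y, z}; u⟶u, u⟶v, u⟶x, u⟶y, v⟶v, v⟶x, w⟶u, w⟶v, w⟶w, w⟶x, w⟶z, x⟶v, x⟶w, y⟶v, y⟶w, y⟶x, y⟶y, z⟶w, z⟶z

The schema corresponds to seriality: ∀x ∃y Rxy.
G1: satisfies the condition.
G2: satisfies the condition.
G3: fails — world 2 has no successor.
G4: satisfies the condition.
Valid on: G1, G2, G4.

G1, G2, G4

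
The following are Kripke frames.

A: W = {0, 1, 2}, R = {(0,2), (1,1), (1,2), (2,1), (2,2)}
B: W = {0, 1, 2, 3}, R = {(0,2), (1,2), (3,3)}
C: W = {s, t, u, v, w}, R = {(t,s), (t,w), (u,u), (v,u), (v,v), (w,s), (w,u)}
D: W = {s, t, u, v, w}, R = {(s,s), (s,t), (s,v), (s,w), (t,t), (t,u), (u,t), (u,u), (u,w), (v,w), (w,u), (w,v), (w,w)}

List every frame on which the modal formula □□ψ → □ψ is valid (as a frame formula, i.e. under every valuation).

The schema corresponds to density: ∀x ∀y (Rxy → ∃z (Rxz ∧ Rzy)).
A: condition met.
B: fails — R12 but no z with R1z and Rz2.
C: fails — Rtw but no z with Rtz and Rzw.
D: condition met.
Valid on: A, D.

A, D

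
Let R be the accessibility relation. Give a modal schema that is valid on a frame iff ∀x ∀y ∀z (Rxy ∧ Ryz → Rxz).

□p → □□p

The condition is transitivity. The 4 schema □p → □□p defines it.
Suppose □p→□□p is valid. Take Rxy, Ryz and set V(p)={w : Rxw}. Then □p at x, so □□p at x, so □p at y, so p at z, i.e. Rxz.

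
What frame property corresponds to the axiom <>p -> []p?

partial functionality

Suppose ◇p→□p is valid. Take Rxy, Rxz and set V(p)={y}. Then ◇p at x, so □p at x, so p at z, i.e. z=y.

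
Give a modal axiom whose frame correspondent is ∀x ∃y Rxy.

□ψ → ◇ψ

This is seriality; the standard corresponding axiom is D: □ψ → ◇ψ.
Suppose □ψ→◇ψ is valid. At any x set V(ψ)=W. Then □ψ at x, so ◇ψ at x, so x has a successor.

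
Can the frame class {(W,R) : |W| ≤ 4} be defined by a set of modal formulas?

Not modally definable

If a class were modally definable it would be closed under disjoint unions (Goldblatt–Thomason).
Any modal formula valid on each of 5 disjoint one-world frames is valid on their disjoint union (validity is preserved under disjoint unions). Each one-world frame has |W|=1≤4, but the union has |W|=5.
Hence having at most 4 worlds is not modally definable.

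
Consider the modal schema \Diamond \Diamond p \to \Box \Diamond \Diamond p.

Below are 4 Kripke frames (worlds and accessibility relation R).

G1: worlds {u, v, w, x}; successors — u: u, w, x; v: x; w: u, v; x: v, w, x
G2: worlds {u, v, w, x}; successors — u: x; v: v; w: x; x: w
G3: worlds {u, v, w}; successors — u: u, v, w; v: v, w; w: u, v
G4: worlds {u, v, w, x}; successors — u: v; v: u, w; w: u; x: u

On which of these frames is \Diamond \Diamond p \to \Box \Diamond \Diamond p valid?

This is the axiom for a generalized confluence (Geach) condition; its first-order frame correspondent is \forall x \forall y \forall z ((x R^2 y \wedge xRz) \to \exists w (y = w \wedge z R^2 w)).
G1: fails — uR²v, uRw but no t with v=t and wR²t.
G2: fails — uR²w, uRx but no t with w=t and xR²t.
G3: holds.
G4: fails — uR²w, uRv but no t with w=t and vR²t.

G3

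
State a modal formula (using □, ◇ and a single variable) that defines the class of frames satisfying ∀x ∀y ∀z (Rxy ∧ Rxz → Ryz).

◇r → □◇r

A defining formula is ◇r → □◇r (the 5 axiom).
Suppose ◇r→□◇r is valid. Take Rxy, Rxz and set V(r)={y}. Then ◇r at x, so □◇r at x, so ◇r at z, so some w with Rzw has r; w=y, i.e. Rzy. By symmetry of the argument, Ryz.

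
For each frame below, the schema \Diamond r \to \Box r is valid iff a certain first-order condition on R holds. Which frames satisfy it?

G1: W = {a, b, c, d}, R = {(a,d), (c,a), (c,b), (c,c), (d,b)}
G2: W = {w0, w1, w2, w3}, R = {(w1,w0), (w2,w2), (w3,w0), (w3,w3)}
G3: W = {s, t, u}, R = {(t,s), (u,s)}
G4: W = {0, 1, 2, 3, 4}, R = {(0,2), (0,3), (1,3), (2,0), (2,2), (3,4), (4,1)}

G3

This is the axiom for partial functionality; its first-order frame correspondent is \forall x \forall y \forall z (Rxy \wedge Rxz \to y = z).
G1: fails — c sees both a and b.
G2: fails — w3 sees both w0 and w3.
G3: condition met.
G4: fails — 0 sees both 2 and 3.
Valid on: G3.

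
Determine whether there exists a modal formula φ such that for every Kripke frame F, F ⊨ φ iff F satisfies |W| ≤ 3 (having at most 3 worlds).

No — not modally definable

Modal frame validity is preserved under disjoint unions.
Any modal formula valid on each of 4 disjoint one-world frames is valid on their disjoint union (validity is preserved under disjoint unions). Each one-world frame has |W|=1≤3, but the union has |W|=4.
So the class is not modally definable.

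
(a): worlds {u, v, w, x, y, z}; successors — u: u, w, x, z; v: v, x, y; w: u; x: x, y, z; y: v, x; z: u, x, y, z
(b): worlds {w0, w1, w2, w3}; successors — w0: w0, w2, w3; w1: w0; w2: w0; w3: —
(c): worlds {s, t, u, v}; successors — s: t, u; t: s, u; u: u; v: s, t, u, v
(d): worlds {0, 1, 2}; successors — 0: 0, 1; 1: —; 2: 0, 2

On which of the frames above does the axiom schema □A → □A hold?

(a), (b), (c), (d)

The schema corresponds to a generalized confluence (Geach) condition: ∀x ∀z (xRz → ∃w (xRw ∧ z = w)).
(a): holds.
(b): holds.
(c): holds.
(d): holds.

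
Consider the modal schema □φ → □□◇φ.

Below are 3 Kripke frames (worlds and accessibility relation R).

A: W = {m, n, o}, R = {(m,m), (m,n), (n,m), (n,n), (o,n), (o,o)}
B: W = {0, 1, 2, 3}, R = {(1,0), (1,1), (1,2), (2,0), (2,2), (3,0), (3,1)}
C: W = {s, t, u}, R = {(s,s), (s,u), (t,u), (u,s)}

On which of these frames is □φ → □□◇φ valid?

A, C

The schema corresponds to a generalized confluence (Geach) condition: ∀x ∀z (xR²z → ∃w (xRw ∧ zRw)).
A: ✓.
B: fails — 1R²0 but no w with 1Rw and 0Rw.
C: ✓.
Valid on: A, C.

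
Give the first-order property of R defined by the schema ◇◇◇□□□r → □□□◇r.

This is a Sahlqvist (Geach-type) schema ◇^3□^3r → □^3◇^1r.
First-order correspondent: ∀x ∀y ∀z ((xR³y ∧ xR³z) → ∃w (yR³w ∧ zRw)).

∀x ∀y ∀z ((xR³y ∧ xR³z) → ∃w (yR³w ∧ zRw))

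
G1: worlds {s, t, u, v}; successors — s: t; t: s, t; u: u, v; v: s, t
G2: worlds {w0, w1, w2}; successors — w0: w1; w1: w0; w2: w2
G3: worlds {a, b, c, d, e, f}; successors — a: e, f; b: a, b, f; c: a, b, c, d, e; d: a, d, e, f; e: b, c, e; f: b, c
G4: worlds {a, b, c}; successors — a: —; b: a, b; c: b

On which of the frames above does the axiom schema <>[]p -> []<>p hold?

G2

The schema corresponds to convergence: forall x forall y forall z (Rxy & Rxz -> exists w (Ryw & Rzw)).
G1: fails — Ruv and Ruu but v and u have no common successor.
G2: holds.
G3: fails — Rbf and Rba but f and a have no common successor.
G4: fails — Rba and Rba but a and a have no common successor.
Valid on: G2.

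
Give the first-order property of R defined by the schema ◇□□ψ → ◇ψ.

∀x ∀y (xRy → ∃w (yR²w ∧ xRw))

This is a Sahlqvist (Geach-type) schema ◇^1□^2ψ → □^0◇^1ψ.
Minimal-valuation argument: fix x; take any y with xR^1y and any z with xR^0z. Set V(ψ) to the set of worlds R-reachable from y in exactly 2 steps. Then □^2ψ holds at y, so the antecedent holds at x; validity forces ◇^1ψ at z, giving a w with zR^1w and yR^2w.
First-order correspondent: ∀x ∀y (xRy → ∃w (yR²w ∧ xRw)).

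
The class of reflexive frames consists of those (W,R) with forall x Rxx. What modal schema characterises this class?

□p → p

This is reflexivity; the standard corresponding axiom is T: □p → p.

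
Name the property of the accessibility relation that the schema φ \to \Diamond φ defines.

reflexivity

This schema is equivalent to the T axiom □φ → φ.
Its frame correspondent is reflexivity — \forall x Rxx.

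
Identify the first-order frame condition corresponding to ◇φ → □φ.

partial functionality

Suppose ◇φ→□φ is valid. Take Rxy, Rxz and set V(φ)={y}. Then ◇φ at x, so □φ at x, so φ at z, i.e. z=y.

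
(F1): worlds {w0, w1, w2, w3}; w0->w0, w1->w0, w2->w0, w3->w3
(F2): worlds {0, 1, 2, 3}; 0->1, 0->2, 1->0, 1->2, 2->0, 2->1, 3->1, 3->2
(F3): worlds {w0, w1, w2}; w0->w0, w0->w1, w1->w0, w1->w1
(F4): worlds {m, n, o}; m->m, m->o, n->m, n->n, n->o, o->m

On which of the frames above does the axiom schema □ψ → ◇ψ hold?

The schema corresponds to seriality: ∀x ∃y Rxy.
(F1): ✓.
(F2): ✓.
(F3): fails — world w2 has no successor.
(F4): ✓.

(F1), (F2), (F4)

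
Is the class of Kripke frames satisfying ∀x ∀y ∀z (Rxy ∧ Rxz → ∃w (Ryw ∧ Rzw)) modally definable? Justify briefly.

Yes, by ◇□q → □◇q

The condition is convergence. A defining modal formula is ◇□q → □◇q.
Suppose ◇□q→□◇q is valid. Take Rxy, Rxz and set V(q)={w : Ryw}. Then □q at y so ◇□q at x, so □◇q at x, so ◇q at z, giving w with Rzw and Ryw.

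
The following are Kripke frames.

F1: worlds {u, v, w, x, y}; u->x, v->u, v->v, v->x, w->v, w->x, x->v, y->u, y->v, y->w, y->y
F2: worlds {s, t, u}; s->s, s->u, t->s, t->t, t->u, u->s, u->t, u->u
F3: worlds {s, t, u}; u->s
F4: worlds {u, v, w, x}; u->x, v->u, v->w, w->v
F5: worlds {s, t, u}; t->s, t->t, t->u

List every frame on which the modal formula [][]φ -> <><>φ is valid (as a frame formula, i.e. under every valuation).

Frame correspondent (Sahlqvist): forall x exists w (x R^2 w & x R^2 w) — i.e. a generalized confluence (Geach) condition.
F1: condition met.
F2: condition met.
F3: fails — at s but no w with sR²w and sR²w.
F4: fails — at u but no t with uR²t and uR²t.
F5: fails — at s but no w with sR²w and sR²w.

F1, F2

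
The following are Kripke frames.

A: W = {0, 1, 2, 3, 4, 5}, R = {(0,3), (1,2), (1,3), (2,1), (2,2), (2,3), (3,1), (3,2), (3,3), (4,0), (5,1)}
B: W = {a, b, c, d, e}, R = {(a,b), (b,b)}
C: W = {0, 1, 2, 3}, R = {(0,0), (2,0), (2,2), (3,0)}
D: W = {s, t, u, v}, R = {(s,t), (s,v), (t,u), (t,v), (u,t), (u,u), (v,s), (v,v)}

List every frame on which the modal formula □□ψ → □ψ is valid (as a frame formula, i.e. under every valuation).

B, C

Frame correspondent (Sahlqvist): ∀x ∀y (Rxy → ∃z (Rxz ∧ Rzy)) — i.e. density.
A: fails — R40 but no z with R4z and Rz0.
B: holds.
C: holds.
D: fails — Rst but no z with Rsz and Rzt.
Valid on: B, C.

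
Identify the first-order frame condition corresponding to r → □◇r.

symmetry

Suppose r→□◇r is valid. Take Rxy and set V(r)={x}. Then r at x, so □◇r at x, so ◇r at y, so some z with Ryz has r; z=x, i.e. Ryx.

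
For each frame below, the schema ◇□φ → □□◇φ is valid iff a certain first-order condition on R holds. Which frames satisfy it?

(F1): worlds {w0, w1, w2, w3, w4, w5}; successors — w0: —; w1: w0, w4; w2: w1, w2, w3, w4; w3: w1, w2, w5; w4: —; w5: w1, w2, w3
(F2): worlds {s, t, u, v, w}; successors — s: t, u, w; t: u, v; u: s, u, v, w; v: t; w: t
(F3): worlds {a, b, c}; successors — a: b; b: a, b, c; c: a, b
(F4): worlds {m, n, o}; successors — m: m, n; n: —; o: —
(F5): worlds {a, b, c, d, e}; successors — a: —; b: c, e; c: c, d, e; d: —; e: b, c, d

This is the axiom for a generalized confluence (Geach) condition; its first-order frame correspondent is ∀x ∀y ∀z ((xRy ∧ xR²z) → ∃w (yRw ∧ zRw)).
(F1): fails — w2Rw1, w2R²w0 but no w with w1Rw and w0Rw.
(F2): fails — sRt, sR²v but no w* with tRw* and vRw*.
(F3): condition met.
(F4): fails — mRm, mR²n but no w with mRw and nRw.
(F5): fails — bRc, bR²d but no w with cRw and dRw.
Valid on: (F3).

(F3)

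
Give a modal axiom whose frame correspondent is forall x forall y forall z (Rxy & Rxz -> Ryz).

This is the Euclidean property; the standard corresponding axiom is 5: ◇q → □◇q.
Suppose ◇q→□◇q is valid. Take Rxy, Rxz and set V(q)={y}. Then ◇q at x, so □◇q at x, so ◇q at z, so some w with Rzw has q; w=y, i.e. Rzy. By symmetry of the argument, Ryz.

◇q → □◇q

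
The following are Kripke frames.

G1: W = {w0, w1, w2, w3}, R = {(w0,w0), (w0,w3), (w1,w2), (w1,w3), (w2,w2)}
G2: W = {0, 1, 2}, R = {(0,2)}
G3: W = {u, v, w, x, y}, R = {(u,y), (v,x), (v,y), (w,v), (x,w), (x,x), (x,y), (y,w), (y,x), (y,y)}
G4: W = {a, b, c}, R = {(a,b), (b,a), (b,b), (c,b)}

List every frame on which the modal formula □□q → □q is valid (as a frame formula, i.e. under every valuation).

The schema corresponds to density: ∀x ∀y (Rxy → ∃z (Rxz ∧ Rzy)).
G1: fails — Rw1w3 but no z with Rw1z and Rzw3.
G2: fails — R02 but no z with R0z and Rz2.
G3: fails — Rwv but no z with Rwz and Rzv.
G4: holds.
Valid on: G4.

G4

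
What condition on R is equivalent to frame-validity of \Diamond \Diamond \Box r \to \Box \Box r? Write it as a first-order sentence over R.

\forall x \forall y \forall z ((x R^2 y \wedge x R^2 z) \to \exists w (yRw \wedge z = w))

This is a Sahlqvist (Geach-type) schema ◇^2□^1r → □^2◇^0r.
First-order correspondent: \forall x \forall y \forall z ((x R^2 y \wedge x R^2 z) \to \exists w (yRw \wedge z = w)).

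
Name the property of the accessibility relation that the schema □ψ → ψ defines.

reflexivity: ∀x Rxx

Suppose □ψ→ψ is valid. At any x set V(ψ)={w : Rxw}. Then □ψ holds at x, so ψ holds at x, i.e. Rxx.
The converse is a direct semantic check.
Frame condition: ∀x Rxx.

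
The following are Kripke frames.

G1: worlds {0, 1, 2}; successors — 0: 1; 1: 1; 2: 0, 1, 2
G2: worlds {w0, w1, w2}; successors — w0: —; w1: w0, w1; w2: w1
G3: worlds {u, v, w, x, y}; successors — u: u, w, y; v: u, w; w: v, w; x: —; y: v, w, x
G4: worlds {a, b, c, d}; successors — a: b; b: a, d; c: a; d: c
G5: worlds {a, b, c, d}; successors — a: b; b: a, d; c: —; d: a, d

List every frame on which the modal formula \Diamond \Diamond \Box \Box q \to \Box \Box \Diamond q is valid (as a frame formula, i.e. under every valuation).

G1

This is the axiom for a generalized confluence (Geach) condition; its first-order frame correspondent is \forall x \forall y \forall z ((x R^2 y \wedge x R^2 z) \to \exists w (y R^2 w \wedge zRw)).
G1: holds.
G2: fails — w1R²w0, w1R²w0 but no w with w0R²w and w0Rw.
G3: fails — uR²u, uR²x but no t with uR²t and xRt.
G4: fails — aR²a, aR²a but no w with aR²w and aRw.
G5: fails — aR²a, aR²a but no w with aR²w and aRw.
Valid on: G1.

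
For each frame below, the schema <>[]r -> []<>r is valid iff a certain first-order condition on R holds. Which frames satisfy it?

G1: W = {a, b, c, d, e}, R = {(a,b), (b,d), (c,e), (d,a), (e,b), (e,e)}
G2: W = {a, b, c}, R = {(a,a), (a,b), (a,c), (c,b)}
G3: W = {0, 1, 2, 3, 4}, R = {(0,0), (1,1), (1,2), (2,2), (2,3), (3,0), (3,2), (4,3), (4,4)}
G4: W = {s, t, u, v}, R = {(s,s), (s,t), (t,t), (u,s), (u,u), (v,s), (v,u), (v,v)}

G4

This is the axiom for convergence; its first-order frame correspondent is forall x forall y forall z (Rxy & Rxz -> exists w (Ryw & Rzw)).
G1: fails — Reb and Ree but b and e have no common successor.
G2: fails — Raa and Rab but a and b have no common successor.
G3: fails — R32 and R30 but 2 and 0 have no common successor.
G4: ✓.
Valid on: G4.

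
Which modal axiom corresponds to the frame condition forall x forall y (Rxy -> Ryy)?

□(□s → s)

This is shift-reflexivity; the standard corresponding axiom is T□: □(□s → s).
Suppose □(□s→s) is valid. Take Rxy and set V(s)={w : Ryw}. Then at y, □s holds; since □(□s→s) at x, □s→s at y, so s at y, i.e. Ryy.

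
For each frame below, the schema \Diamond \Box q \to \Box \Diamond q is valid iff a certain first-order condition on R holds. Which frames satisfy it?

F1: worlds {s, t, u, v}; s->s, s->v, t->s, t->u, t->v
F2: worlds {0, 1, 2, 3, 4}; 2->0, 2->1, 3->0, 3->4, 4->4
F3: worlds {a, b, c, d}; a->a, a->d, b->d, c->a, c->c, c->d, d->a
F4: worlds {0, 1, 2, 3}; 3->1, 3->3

F3

Frame correspondent (Sahlqvist): \forall x \forall y \forall z (Rxy \wedge Rxz \to \exists w (Ryw \wedge Rzw)) — i.e. convergence.
F1: fails — Rsv and Rsv but v and v have no common successor.
F2: fails — R20 and R20 but 0 and 0 have no common successor.
F3: satisfies the condition.
F4: fails — R33 and R31 but 3 and 1 have no common successor.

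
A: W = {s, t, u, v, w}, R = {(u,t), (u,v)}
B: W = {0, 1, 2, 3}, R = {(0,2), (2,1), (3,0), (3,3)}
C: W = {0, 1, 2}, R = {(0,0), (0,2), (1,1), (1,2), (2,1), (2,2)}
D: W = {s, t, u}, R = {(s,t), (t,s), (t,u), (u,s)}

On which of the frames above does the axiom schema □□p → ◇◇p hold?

Frame correspondent (Sahlqvist): ∀x ∃w (xR²w ∧ xR²w) — i.e. a generalized confluence (Geach) condition.
A: fails — at s but no w* with sR²w* and sR²w*.
B: fails — at 1 but no w with 1R²w and 1R²w.
C: holds.
D: holds.

C, D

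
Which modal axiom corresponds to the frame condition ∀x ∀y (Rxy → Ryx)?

A defining formula is q → □◇q (the B axiom).
Suppose q→□◇q is valid. Take Rxy and set V(q)={x}. Then q at x, so □◇q at x, so ◇q at y, so some z with Ryz has q; z=x, i.e. Ryx.

q → □◇q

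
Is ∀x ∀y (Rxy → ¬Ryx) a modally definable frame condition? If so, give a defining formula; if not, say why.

Not modally definable

If a class were modally definable it would be closed under surjective bounded morphisms (Goldblatt–Thomason).
The 3-cycle (worlds 0,1,2 with 0→1→2→0) is asymmetric. Mapping every world to a single reflexive point • is a surjective bounded morphism, and the reflexive point is not asymmetric (R•• but asymmetry requires ¬R••).
So the class is not modally definable.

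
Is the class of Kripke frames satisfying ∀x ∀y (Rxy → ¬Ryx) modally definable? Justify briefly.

If a class were modally definable it would be closed under surjective bounded morphisms (Goldblatt–Thomason).
The 3-cycle (worlds s,t,u with s→t→u→s) is asymmetric. Mapping every world to a single reflexive point • is a surjective bounded morphism, and the reflexive point is not asymmetric (R•• but asymmetry requires ¬R••).
So the class is not modally definable.

No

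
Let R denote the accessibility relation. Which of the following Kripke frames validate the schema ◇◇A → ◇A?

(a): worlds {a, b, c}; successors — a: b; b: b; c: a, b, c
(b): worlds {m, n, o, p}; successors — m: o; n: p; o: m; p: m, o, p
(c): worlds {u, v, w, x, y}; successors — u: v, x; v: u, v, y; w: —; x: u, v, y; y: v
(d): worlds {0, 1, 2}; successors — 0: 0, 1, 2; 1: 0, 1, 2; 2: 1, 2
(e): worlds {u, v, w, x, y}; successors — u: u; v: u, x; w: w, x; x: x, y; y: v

(a)

Frame correspondent (Sahlqvist): ∀x ∀y ∀z (Rxy ∧ Ryz → Rxz) — i.e. transitivity.
(a): holds.
(b): fails — Rom and Rmo but not Roo.
(c): fails — Ruv and Rvu but not Ruu.
(d): fails — R21 and R10 but not R20.
(e): fails — Rwx and Rxy but not Rwy.
Valid on: (a).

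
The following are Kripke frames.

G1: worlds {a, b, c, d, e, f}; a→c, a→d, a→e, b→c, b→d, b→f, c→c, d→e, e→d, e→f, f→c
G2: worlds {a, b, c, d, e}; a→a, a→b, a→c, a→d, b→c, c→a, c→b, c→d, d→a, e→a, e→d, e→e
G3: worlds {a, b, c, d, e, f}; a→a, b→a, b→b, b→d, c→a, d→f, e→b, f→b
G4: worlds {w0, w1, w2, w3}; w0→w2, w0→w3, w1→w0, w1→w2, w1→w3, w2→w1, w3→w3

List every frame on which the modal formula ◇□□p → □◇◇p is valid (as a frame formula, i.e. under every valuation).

Frame correspondent (Sahlqvist): ∀x ∀y ∀z ((xRy ∧ xRz) → ∃w (yR²w ∧ zR²w)) — i.e. a generalized confluence (Geach) condition.
G1: fails — aRc, aRd but no w with cR²w and dR²w.
G2: condition met.
G3: fails — bRa, bRd but no w with aR²w and dR²w.
G4: condition met.
Valid on: G2, G4.

G2, G4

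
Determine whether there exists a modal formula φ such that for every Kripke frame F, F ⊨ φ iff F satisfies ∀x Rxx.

Yes — defined by □p → p

The condition is reflexivity. A defining modal formula is □p → p.
Suppose □p→p is valid. At any x set V(p)={w : Rxw}. Then □p holds at x, so p holds at x, i.e. Rxx.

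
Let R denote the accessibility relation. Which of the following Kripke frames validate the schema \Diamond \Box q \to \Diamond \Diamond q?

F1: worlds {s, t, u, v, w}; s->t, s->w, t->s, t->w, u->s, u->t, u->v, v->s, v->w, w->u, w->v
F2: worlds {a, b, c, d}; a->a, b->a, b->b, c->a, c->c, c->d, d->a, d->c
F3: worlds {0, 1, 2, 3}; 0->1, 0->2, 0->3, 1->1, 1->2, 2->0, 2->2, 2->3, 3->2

F1, F2, F3

The schema corresponds to a generalized confluence (Geach) condition: \forall x \forall y (xRy \to \exists w (yRw \wedge x R^2 w)).
F1: satisfies the condition.
F2: satisfies the condition.
F3: satisfies the condition.
Valid on: F1, F2, F3.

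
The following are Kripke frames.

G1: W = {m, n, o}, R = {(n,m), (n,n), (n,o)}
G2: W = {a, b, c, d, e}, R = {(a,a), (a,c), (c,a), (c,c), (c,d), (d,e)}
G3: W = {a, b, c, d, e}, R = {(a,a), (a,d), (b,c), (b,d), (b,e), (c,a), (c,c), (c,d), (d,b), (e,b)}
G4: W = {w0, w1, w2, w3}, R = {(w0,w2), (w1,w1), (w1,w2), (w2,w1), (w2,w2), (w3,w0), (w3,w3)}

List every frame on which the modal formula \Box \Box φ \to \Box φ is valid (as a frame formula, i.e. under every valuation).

The schema corresponds to density: \forall x \forall y (Rxy \to \exists z (Rxz \wedge Rzy)).
G1: condition met.
G2: fails — Rde but no z with Rdz and Rze.
G3: fails — Reb but no z with Rez and Rzb.
G4: condition met.
Valid on: G1, G4.

G1, G4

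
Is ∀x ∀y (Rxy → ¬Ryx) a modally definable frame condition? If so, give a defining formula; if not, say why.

No

Modal frame validity is preserved under surjective bounded morphisms.
The 3-cycle (worlds w0,w1,w2 with w0→w1→w2→w0) is asymmetric. Mapping every world to a single reflexive point • is a surjective bounded morphism, and the reflexive point is not asymmetric (R•• but asymmetry requires ¬R••).
So no modal formula (or set of formulas) defines exactly the asymmetric frames.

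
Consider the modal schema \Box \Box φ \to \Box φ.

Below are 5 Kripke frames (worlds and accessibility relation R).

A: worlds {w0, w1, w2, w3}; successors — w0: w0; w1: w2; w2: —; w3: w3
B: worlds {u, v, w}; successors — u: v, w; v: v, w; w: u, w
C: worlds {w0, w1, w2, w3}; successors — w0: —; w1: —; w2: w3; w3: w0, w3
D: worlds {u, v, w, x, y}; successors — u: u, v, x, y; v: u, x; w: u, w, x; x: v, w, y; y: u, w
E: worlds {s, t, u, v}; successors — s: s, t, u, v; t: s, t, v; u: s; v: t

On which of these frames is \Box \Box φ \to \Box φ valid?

Frame correspondent (Sahlqvist): \forall x \forall y (Rxy \to \exists z (Rxz \wedge Rzy)) — i.e. density.
A: fails — Rw1w2 but no z with Rw1z and Rzw2.
B: condition met.
C: condition met.
D: fails — Rxy but no z with Rxz and Rzy.
E: condition met.

B, C, E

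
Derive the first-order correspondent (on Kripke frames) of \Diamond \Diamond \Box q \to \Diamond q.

This is a Sahlqvist (Geach-type) schema ◇^2□^1q → □^0◇^1q.
First-order correspondent: \forall x \forall y (x R^2 y \to \exists w (yRw \wedge xRw)).

\forall x \forall y (x R^2 y \to \exists w (yRw \wedge xRw))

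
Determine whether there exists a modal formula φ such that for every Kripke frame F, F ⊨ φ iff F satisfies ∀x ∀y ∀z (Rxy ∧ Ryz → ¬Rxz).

No

Modal frame validity is preserved under surjective bounded morphisms.
The 3-cycle (worlds 0,1,2 with 0→1→2→0) is intransitive. Mapping every world to a single reflexive point • is a surjective bounded morphism; the reflexive point is not intransitive (R••∧R•• but R••).
Hence intransitivity is not modally definable.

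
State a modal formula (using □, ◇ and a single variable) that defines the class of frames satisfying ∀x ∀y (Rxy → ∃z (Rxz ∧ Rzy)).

A defining formula is □□ψ → □ψ (the C4 axiom).
Suppose □□ψ→□ψ is valid. Take Rxy and set V(ψ)={w : xR²w}. Then □□ψ at x, so □ψ at x, so ψ at y, i.e. ∃z(Rxz∧Rzy).

□□ψ → □ψ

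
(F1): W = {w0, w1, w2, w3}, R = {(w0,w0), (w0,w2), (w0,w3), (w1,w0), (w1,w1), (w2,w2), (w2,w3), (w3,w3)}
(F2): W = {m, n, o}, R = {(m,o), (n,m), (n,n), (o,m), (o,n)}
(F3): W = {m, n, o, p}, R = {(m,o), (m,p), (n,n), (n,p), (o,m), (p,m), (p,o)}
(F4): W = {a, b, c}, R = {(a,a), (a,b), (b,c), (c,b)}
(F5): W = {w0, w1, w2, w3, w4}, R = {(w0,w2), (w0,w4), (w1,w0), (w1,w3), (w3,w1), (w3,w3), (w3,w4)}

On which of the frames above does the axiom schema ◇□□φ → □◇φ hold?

Frame correspondent (Sahlqvist): ∀x ∀y ∀z ((xRy ∧ xRz) → ∃w (yR²w ∧ zRw)) — i.e. a generalized confluence (Geach) condition.
(F1): satisfies the condition.
(F2): fails — nRm, nRm but no w with mR²w and mRw.
(F3): fails — mRo, mRo but no w with oR²w and oRw.
(F4): fails — aRb, aRb but no w with bR²w and bRw.
(F5): fails — w0Rw2, w0Rw2 but no w with w2R²w and w2Rw.

(F1)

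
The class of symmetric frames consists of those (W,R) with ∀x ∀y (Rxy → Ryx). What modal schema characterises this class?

A defining formula is s → □◇s (the B axiom).
Suppose s→□◇s is valid. Take Rxy and set V(s)={x}. Then s at x, so □◇s at x, so ◇s at y, so some z with Ryz has s; z=x, i.e. Ryx.

s → □◇s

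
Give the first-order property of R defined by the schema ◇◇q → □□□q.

This is a Sahlqvist (Geach-type) schema ◇^2□^0q → □^3◇^0q.
First-order correspondent: ∀x ∀y ∀z ((xR²y ∧ xR³z) → ∃w (y = w ∧ z = w)).

∀x ∀y ∀z ((xR²y ∧ xR³z) → ∃w (y = w ∧ z = w))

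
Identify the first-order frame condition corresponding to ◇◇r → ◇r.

Transitivity

Replacing r by ¬r and contraposing gives the equivalent schema □r → □□r.
Suppose □r→□□r is valid. Take Rxy, Ryz and set V(r)={w : Rxw}. Then □r at x, so □□r at x, so □r at y, so r at z, i.e. Rxz.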